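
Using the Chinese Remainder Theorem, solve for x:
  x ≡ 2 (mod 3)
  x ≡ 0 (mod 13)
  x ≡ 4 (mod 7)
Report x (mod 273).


Moduli 3, 13, 7 are pairwise coprime; by CRT there is a unique solution modulo M = 3 · 13 · 7 = 273.
Solve pairwise, accumulating the modulus:
  Start with x ≡ 2 (mod 3).
  Combine with x ≡ 0 (mod 13): since gcd(3, 13) = 1, we get a unique residue mod 39.
    Write x = 2 + 3·t and substitute into x ≡ 0 (mod 13): 3·t ≡ 0 − 2 = -2 (mod 13).
    Reduce coefficients mod 13: 3·t ≡ 11 (mod 13).
    The inverse of 3 mod 13 is 9 (since 3·9 = 27 = 2·13 + 1), so t ≡ 9·11 = 99 ≡ 8 (mod 13).
    Then x = 2 + 3·8 = 26, valid modulo lcm(3, 13) = 39: x ≡ 26 (mod 39).
  Combine with x ≡ 4 (mod 7): since gcd(39, 7) = 1, we get a unique residue mod 273.
    Write x = 26 + 39·t and substitute into x ≡ 4 (mod 7): 39·t ≡ 4 − 26 = -22 (mod 7).
    Reduce coefficients mod 7: 4·t ≡ 6 (mod 7).
    The inverse of 4 mod 7 is 2 (since 4·2 = 8 = 1·7 + 1), so t ≡ 2·6 = 12 ≡ 5 (mod 7).
    Then x = 26 + 39·5 = 221, valid modulo lcm(39, 7) = 273: x ≡ 221 (mod 273).
Verify: 221 mod 3 = 2 ✓, 221 mod 13 = 0 ✓, 221 mod 7 = 4 ✓.

x ≡ 221 (mod 273).


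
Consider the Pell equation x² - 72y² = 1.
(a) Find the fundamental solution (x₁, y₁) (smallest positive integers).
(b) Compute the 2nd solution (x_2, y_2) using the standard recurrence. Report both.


Step 1: Find the fundamental solution (x₁, y₁) of x² - 72y² = 1.
  Expand √72 as a continued fraction. a₀ = ⌊√72⌋ = 8; iterate m_{k+1} = d_k·a_k − m_k, d_{k+1} = (72 − m_{k+1}²)/d_k, a_{k+1} = ⌊(a₀ + m_{k+1})/d_{k+1}⌋ (starting m₀ = 0, d₀ = 1), with convergents p_k = a_k·p_{k-1} + p_{k-2}, q_k = a_k·q_{k-1} + q_{k-2} (p₋₁ = 1, q₋₁ = 0):
  k = 0: a₀ = 8; p₀/q₀ = 8/1; p₀² − 72·q₀² = 64 − 72 = -8.
  k = 1: m = 8, d = 8, a = ⌊(8 + 8)/8⌋ = 2; p/q = (2·8 + 1)/(2·1 + 0) = 17/2; p² − 72·q² = 289 − 288 = 1.
  The first convergent with p² − 72·q² = 1 gives the fundamental solution (x₁, y₁) = (17, 2).
Step 2: Apply the recurrence (x_{n+1}, y_{n+1}) = (x₁x_n + 72y₁y_n, x₁y_n + y₁x_n) repeatedly.
  From (x_1, y_1) = (17, 2): x_2 = 17·17 + 72·2·2 = 577; y_2 = 17·2 + 2·17 = 68.
Step 3: Verify x_2² - 72·y_2² = 332929 - 332928 = 1 (should be 1). ✓

(x_1, y_1) = (17, 2); (x_2, y_2) = (577, 68).


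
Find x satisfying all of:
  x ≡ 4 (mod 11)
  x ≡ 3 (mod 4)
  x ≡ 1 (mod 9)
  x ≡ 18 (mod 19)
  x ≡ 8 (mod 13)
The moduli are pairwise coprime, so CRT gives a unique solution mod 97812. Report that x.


Product of moduli M = 11 · 4 · 9 · 19 · 13 = 97812.
Merge one congruence at a time:
  Start: x ≡ 4 (mod 11).
  Combine with x ≡ 3 (mod 4); new modulus lcm = 44.
    Write x = 4 + 11·t and substitute into x ≡ 3 (mod 4): 11·t ≡ 3 − 4 = -1 (mod 4).
    Reduce coefficients mod 4: 3·t ≡ 3 (mod 4).
    The inverse of 3 mod 4 is 3 (since 3·3 = 9 = 2·4 + 1), so t ≡ 3·3 = 9 ≡ 1 (mod 4).
    Then x = 4 + 11·1 = 15, valid modulo lcm(11, 4) = 44: x ≡ 15 (mod 44).
  Combine with x ≡ 1 (mod 9); new modulus lcm = 396.
    Write x = 15 + 44·t and substitute into x ≡ 1 (mod 9): 44·t ≡ 1 − 15 = -14 (mod 9).
    Reduce coefficients mod 9: 8·t ≡ 4 (mod 9).
    The inverse of 8 mod 9 is 8 (since 8·8 = 64 = 7·9 + 1), so t ≡ 8·4 = 32 ≡ 5 (mod 9).
    Then x = 15 + 44·5 = 235, valid modulo lcm(44, 9) = 396: x ≡ 235 (mod 396).
  Combine with x ≡ 18 (mod 19); new modulus lcm = 7524.
    Write x = 235 + 396·t and substitute into x ≡ 18 (mod 19): 396·t ≡ 18 − 235 = -217 (mod 19).
    Reduce coefficients mod 19: 16·t ≡ 11 (mod 19).
    The inverse of 16 mod 19 is 6 (since 16·6 = 96 = 5·19 + 1), so t ≡ 6·11 = 66 ≡ 9 (mod 19).
    Then x = 235 + 396·9 = 3799, valid modulo lcm(396, 19) = 7524: x ≡ 3799 (mod 7524).
  Combine with x ≡ 8 (mod 13); new modulus lcm = 97812.
    Write x = 3799 + 7524·t and substitute into x ≡ 8 (mod 13): 7524·t ≡ 8 − 3799 = -3791 (mod 13).
    Reduce coefficients mod 13: 10·t ≡ 5 (mod 13).
    The inverse of 10 mod 13 is 4 (since 10·4 = 40 = 3·13 + 1), so t ≡ 4·5 = 20 ≡ 7 (mod 13).
    Then x = 3799 + 7524·7 = 56467, valid modulo lcm(7524, 13) = 97812: x ≡ 56467 (mod 97812).
Verify against each original: 56467 mod 11 = 4, 56467 mod 4 = 3, 56467 mod 9 = 1, 56467 mod 19 = 18, 56467 mod 13 = 8.

x ≡ 56467 (mod 97812).


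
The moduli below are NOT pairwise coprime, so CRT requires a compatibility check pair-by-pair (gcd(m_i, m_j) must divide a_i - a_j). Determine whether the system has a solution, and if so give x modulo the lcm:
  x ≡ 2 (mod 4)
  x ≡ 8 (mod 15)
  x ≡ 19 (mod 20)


Moduli 4, 15, 20 are not pairwise coprime, so CRT works modulo lcm(m_i) when all pairwise compatibility conditions hold.
Pairwise compatibility: gcd(m_i, m_j) must divide a_i - a_j for every pair.
Merge one congruence at a time:
  Start: x ≡ 2 (mod 4).
  Combine with x ≡ 8 (mod 15): gcd(4, 15) = 1; 8 - 2 = 6, which IS divisible by 1, so compatible.
    Write x = 2 + 4·t and substitute into x ≡ 8 (mod 15): 4·t ≡ 8 − 2 = 6 (mod 15).
    The inverse of 4 mod 15 is 4 (since 4·4 = 16 = 1·15 + 1), so t ≡ 4·6 = 24 ≡ 9 (mod 15).
    Then x = 2 + 4·9 = 38, valid modulo lcm(4, 15) = 60: x ≡ 38 (mod 60).
  Combine with x ≡ 19 (mod 20): gcd(60, 20) = 20, and 19 - 38 = -19 is NOT divisible by 20.
    ⇒ system is inconsistent (no integer solution).

No solution (the system is inconsistent).


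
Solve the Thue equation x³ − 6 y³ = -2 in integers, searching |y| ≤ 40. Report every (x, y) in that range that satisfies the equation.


The equation is x³ - 6y³ = -2. For fixed y, x³ = 6·y³ − 2, so a solution requires the RHS to be a perfect cube.
Strategy: iterate y from -40 to 40, compute RHS = 6·y³ − 2, and check whether it is a (positive or negative) perfect cube.
Check small values of y:
  y = 0: RHS = -2 is not a perfect cube.
  y = 1: RHS = 4 is not a perfect cube.
  y = -1: RHS = -8 = (-2)³ ⇒ x = -2 works.
  y = 2: RHS = 46 is not a perfect cube.
  y = -2: RHS = -50 is not a perfect cube.
  y = 3: RHS = 160 is not a perfect cube.
  y = -3: RHS = -164 is not a perfect cube.
Continuing the search up to |y| = 40 finds no further solutions beyond those listed.
Collected solutions: (-2, -1).

Solutions (with |y| ≤ 40): (-2, -1).


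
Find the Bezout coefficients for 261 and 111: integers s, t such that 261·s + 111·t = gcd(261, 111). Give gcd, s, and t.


Euclidean algorithm on (261, 111) — divide until remainder is 0:
  261 = 2 · 111 + 39
  111 = 2 · 39 + 33
  39 = 1 · 33 + 6
  33 = 5 · 6 + 3
  6 = 2 · 3 + 0
gcd(261, 111) = 3.
Track Bezout coefficients alongside the remainders: start with r₀ = 261 = a·1 + b·0 (s = 1, t = 0) and r₁ = 111 = a·0 + b·1 (s = 0, t = 1); each new remainder r_{k+1} = r_{k-1} − q_k·r_k inherits s_{k+1} = s_{k-1} − q_k·s_k, t_{k+1} = t_{k-1} − q_k·t_k, so r_k = a·s_k + b·t_k at every step:
  q = 2: r = 39, s = 1 − 2·0 = 1, t = 0 − 2·1 = -2  (check: 261·1 + 111·(-2) = 39)
  q = 2: r = 33, s = 0 − 2·1 = -2, t = 1 − 2·(-2) = 5  (check: 261·(-2) + 111·5 = 33)
  q = 1: r = 6, s = 1 − 1·(-2) = 3, t = -2 − 1·5 = -7  (check: 261·3 + 111·(-7) = 6)
  q = 5: r = 3, s = -2 − 5·3 = -17, t = 5 − 5·(-7) = 40  (check: 261·(-17) + 111·40 = 3)
The row with r = 3 (the gcd) gives the Bezout coefficients s = -17, t = 40.
Result: 261 · (-17) + 111 · (40) = 3.

gcd(261, 111) = 3; s = -17, t = 40 (check: 261·(-17) + 111·40 = 3).


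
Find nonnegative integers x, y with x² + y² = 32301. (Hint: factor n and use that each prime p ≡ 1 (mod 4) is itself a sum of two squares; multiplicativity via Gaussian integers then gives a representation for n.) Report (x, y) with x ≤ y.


Step 1: Factor n = 32301 = 3^2 · 37 · 97.
Step 2: Check the mod-4 condition on each prime factor: 3 ≡ 3 (mod 4), exponent 2 (must be even); 37 ≡ 1 (mod 4), exponent 1; 97 ≡ 1 (mod 4), exponent 1.
All primes ≡ 3 (mod 4) appear to even exponent (or don't appear), so by the two-squares theorem n IS expressible as a sum of two squares.
Step 3: Build a representation. Group n = k² · m with k = 3 and m = 37 · 97 = 3589 (a product of primes ≡ 1 (mod 4)); a representation of m scales to one of n via (k·x)² + (k·y)² = k²(x² + y²). Each prime p ≡ 1 (mod 4) is itself a sum of two squares; find a² by testing p − a² for a perfect square:
  37: 37 − 1² = 36 = 6² ⇒ 37 = 1² + 6².
  97: 97 − 1² = 96, 97 − 2² = 93, 97 − 3² = 88, 97 − 4² = 81 = 9² ⇒ 97 = 4² + 9².
  Combine using the Brahmagupta–Fibonacci identity (a² + b²)(c² + d²) = (ac − bd)² + (ad + bc)² = (ac + bd)² + (ad − bc)²:
  37 · 97 = 3589: from (1² + 6²)(4² + 9²), take (1·4 − 6·9, 1·9 + 6·4) = (4 − 54, 9 + 24) = (-50, 33); dropping signs (only squares matter) gives (50, 33); check 50² + 33² = 2500 + 1089 = 3589 ✓.
  Scale by k = 3: (3·50, 3·33) = (150, 99).
Step 4: Order so x ≤ y and verify: 99² + 150² = 9801 + 22500 = 32301 = n. ✓

n = 32301 = 99² + 150² (one valid representation with x ≤ y).


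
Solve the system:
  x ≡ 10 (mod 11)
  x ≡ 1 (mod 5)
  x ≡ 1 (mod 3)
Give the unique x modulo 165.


Moduli 11, 5, 3 are pairwise coprime; by CRT there is a unique solution modulo M = 11 · 5 · 3 = 165.
Solve pairwise, accumulating the modulus:
  Start with x ≡ 10 (mod 11).
  Combine with x ≡ 1 (mod 5): since gcd(11, 5) = 1, we get a unique residue mod 55.
    Write x = 10 + 11·t and substitute into x ≡ 1 (mod 5): 11·t ≡ 1 − 10 = -9 (mod 5).
    Reduce coefficients mod 5: 1·t ≡ 1 (mod 5).
    So t ≡ 1 (mod 5).
    Then x = 10 + 11·1 = 21, valid modulo lcm(11, 5) = 55: x ≡ 21 (mod 55).
  Combine with x ≡ 1 (mod 3): since gcd(55, 3) = 1, we get a unique residue mod 165.
    Write x = 21 + 55·t and substitute into x ≡ 1 (mod 3): 55·t ≡ 1 − 21 = -20 (mod 3).
    Reduce coefficients mod 3: 1·t ≡ 1 (mod 3).
    So t ≡ 1 (mod 3).
    Then x = 21 + 55·1 = 76, valid modulo lcm(55, 3) = 165: x ≡ 76 (mod 165).
Verify: 76 mod 11 = 10 ✓, 76 mod 5 = 1 ✓, 76 mod 3 = 1 ✓.

x ≡ 76 (mod 165).


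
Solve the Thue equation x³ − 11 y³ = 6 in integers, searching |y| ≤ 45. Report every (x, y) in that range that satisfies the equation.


The equation is x³ - 11y³ = 6. For fixed y, x³ = 11·y³ + 6, so a solution requires the RHS to be a perfect cube.
Strategy: iterate y from -45 to 45, compute RHS = 11·y³ + 6, and check whether it is a (positive or negative) perfect cube.
Check small values of y:
  y = 0: RHS = 6 is not a perfect cube.
  y = 1: RHS = 17 is not a perfect cube.
  y = -1: RHS = -5 is not a perfect cube.
  y = 2: RHS = 94 is not a perfect cube.
  y = -2: RHS = -82 is not a perfect cube.
  y = 3: RHS = 303 is not a perfect cube.
  y = -3: RHS = -291 is not a perfect cube.
Continuing the search up to |y| = 45 finds no solutions either.
No (x, y) in the scanned range satisfies the equation.

No integer solutions with |y| ≤ 45.


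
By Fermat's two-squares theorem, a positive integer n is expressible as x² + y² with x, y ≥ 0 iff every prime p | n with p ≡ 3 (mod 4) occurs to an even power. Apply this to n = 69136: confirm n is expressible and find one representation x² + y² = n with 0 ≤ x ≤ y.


Step 1: Factor n = 69136 = 2^4 · 29 · 149.
Step 2: Check the mod-4 condition on each prime factor: 2 = 2 (special); 29 ≡ 1 (mod 4), exponent 1; 149 ≡ 1 (mod 4), exponent 1.
All primes ≡ 3 (mod 4) appear to even exponent (or don't appear), so by the two-squares theorem n IS expressible as a sum of two squares.
Step 3: Build a representation. Group n = k² · m with k = 4 and m = 29 · 149 = 4321 (a product of primes ≡ 1 (mod 4)); a representation of m scales to one of n via (k·x)² + (k·y)² = k²(x² + y²). Each prime p ≡ 1 (mod 4) is itself a sum of two squares; find a² by testing p − a² for a perfect square:
  29: 29 − 1² = 28, 29 − 2² = 25 = 5² ⇒ 29 = 2² + 5².
  149: 149 − 1² = 148, 149 − 2² = 145, 149 − 3² = 140, 149 − 4² = 133, 149 − 5² = 124, 149 − 6² = 113, 149 − 7² = 100 = 10² ⇒ 149 = 7² + 10².
  Combine using the Brahmagupta–Fibonacci identity (a² + b²)(c² + d²) = (ac − bd)² + (ad + bc)² = (ac + bd)² + (ad − bc)²:
  29 · 149 = 4321: from (2² + 5²)(7² + 10²), take (2·7 − 5·10, 2·10 + 5·7) = (14 − 50, 20 + 35) = (-36, 55); dropping signs (only squares matter) gives (36, 55); check 36² + 55² = 1296 + 3025 = 4321 ✓.
  Scale by k = 4: (4·36, 4·55) = (144, 220).
Step 4: Order so x ≤ y and verify: 144² + 220² = 20736 + 48400 = 69136 = n. ✓

n = 69136 = 144² + 220² (one valid representation with x ≤ y).


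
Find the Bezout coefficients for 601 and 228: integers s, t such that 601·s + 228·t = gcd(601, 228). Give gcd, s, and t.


Euclidean algorithm on (601, 228) — divide until remainder is 0:
  601 = 2 · 228 + 145
  228 = 1 · 145 + 83
  145 = 1 · 83 + 62
  83 = 1 · 62 + 21
  62 = 2 · 21 + 20
  21 = 1 · 20 + 1
  20 = 20 · 1 + 0
gcd(601, 228) = 1.
Track Bezout coefficients alongside the remainders: start with r₀ = 601 = a·1 + b·0 (s = 1, t = 0) and r₁ = 228 = a·0 + b·1 (s = 0, t = 1); each new remainder r_{k+1} = r_{k-1} − q_k·r_k inherits s_{k+1} = s_{k-1} − q_k·s_k, t_{k+1} = t_{k-1} − q_k·t_k, so r_k = a·s_k + b·t_k at every step:
  q = 2: r = 145, s = 1 − 2·0 = 1, t = 0 − 2·1 = -2  (check: 601·1 + 228·(-2) = 145)
  q = 1: r = 83, s = 0 − 1·1 = -1, t = 1 − 1·(-2) = 3  (check: 601·(-1) + 228·3 = 83)
  q = 1: r = 62, s = 1 − 1·(-1) = 2, t = -2 − 1·3 = -5  (check: 601·2 + 228·(-5) = 62)
  q = 1: r = 21, s = -1 − 1·2 = -3, t = 3 − 1·(-5) = 8  (check: 601·(-3) + 228·8 = 21)
  q = 2: r = 20, s = 2 − 2·(-3) = 8, t = -5 − 2·8 = -21  (check: 601·8 + 228·(-21) = 20)
  q = 1: r = 1, s = -3 − 1·8 = -11, t = 8 − 1·(-21) = 29  (check: 601·(-11) + 228·29 = 1)
The row with r = 1 (the gcd) gives the Bezout coefficients s = -11, t = 29.
Result: 601 · (-11) + 228 · (29) = 1.

gcd(601, 228) = 1; s = -11, t = 29 (check: 601·(-11) + 228·29 = 1).


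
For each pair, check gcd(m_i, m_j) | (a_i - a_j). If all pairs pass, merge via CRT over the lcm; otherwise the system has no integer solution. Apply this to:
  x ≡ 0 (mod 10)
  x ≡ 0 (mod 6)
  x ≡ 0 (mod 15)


Moduli 10, 6, 15 are not pairwise coprime, so CRT works modulo lcm(m_i) when all pairwise compatibility conditions hold.
Pairwise compatibility: gcd(m_i, m_j) must divide a_i - a_j for every pair.
Merge one congruence at a time:
  Start: x ≡ 0 (mod 10).
  Combine with x ≡ 0 (mod 6): gcd(10, 6) = 2; 0 - 0 = 0, which IS divisible by 2, so compatible.
    Write x = 0 + 10·t and substitute into x ≡ 0 (mod 6): 10·t ≡ 0 − 0 = 0 (mod 6).
    Divide the congruence (and modulus) by g = 2: 5·t ≡ 0 (mod 3).
    Reduce coefficients mod 3: 2·t ≡ 0 (mod 3).
    The inverse of 2 mod 3 is 2 (since 2·2 = 4 = 1·3 + 1), so t ≡ 2·0 = 0 ≡ 0 (mod 3).
    Then x = 0 + 10·0 = 0, valid modulo lcm(10, 6) = 30: x ≡ 0 (mod 30).
  Combine with x ≡ 0 (mod 15): gcd(30, 15) = 15; 0 - 0 = 0, which IS divisible by 15, so compatible.
    Write x = 0 + 30·t and substitute into x ≡ 0 (mod 15): 30·t ≡ 0 − 0 = 0 (mod 15).
    Divide the congruence (and modulus) by g = 15: 2·t ≡ 0 (mod 1).
    Modulo 1 every t works; take t = 0.
    Then x = 0 + 30·0 = 0, valid modulo lcm(30, 15) = 30: x ≡ 0 (mod 30).
Verify: 0 mod 10 = 0, 0 mod 6 = 0, 0 mod 15 = 0.

x ≡ 0 (mod 30).


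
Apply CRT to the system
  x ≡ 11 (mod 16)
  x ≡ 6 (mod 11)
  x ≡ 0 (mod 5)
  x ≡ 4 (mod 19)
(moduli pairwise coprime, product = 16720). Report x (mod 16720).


Product of moduli M = 16 · 11 · 5 · 19 = 16720.
Merge one congruence at a time:
  Start: x ≡ 11 (mod 16).
  Combine with x ≡ 6 (mod 11); new modulus lcm = 176.
    Write x = 11 + 16·t and substitute into x ≡ 6 (mod 11): 16·t ≡ 6 − 11 = -5 (mod 11).
    Reduce coefficients mod 11: 5·t ≡ 6 (mod 11).
    The inverse of 5 mod 11 is 9 (since 5·9 = 45 = 4·11 + 1), so t ≡ 9·6 = 54 ≡ 10 (mod 11).
    Then x = 11 + 16·10 = 171, valid modulo lcm(16, 11) = 176: x ≡ 171 (mod 176).
  Combine with x ≡ 0 (mod 5); new modulus lcm = 880.
    Write x = 171 + 176·t and substitute into x ≡ 0 (mod 5): 176·t ≡ 0 − 171 = -171 (mod 5).
    Reduce coefficients mod 5: 1·t ≡ 4 (mod 5).
    So t ≡ 4 (mod 5).
    Then x = 171 + 176·4 = 875, valid modulo lcm(176, 5) = 880: x ≡ 875 (mod 880).
  Combine with x ≡ 4 (mod 19); new modulus lcm = 16720.
    Write x = 875 + 880·t and substitute into x ≡ 4 (mod 19): 880·t ≡ 4 − 875 = -871 (mod 19).
    Reduce coefficients mod 19: 6·t ≡ 3 (mod 19).
    The inverse of 6 mod 19 is 16 (since 6·16 = 96 = 5·19 + 1), so t ≡ 16·3 = 48 ≡ 10 (mod 19).
    Then x = 875 + 880·10 = 9675, valid modulo lcm(880, 19) = 16720: x ≡ 9675 (mod 16720).
Verify against each original: 9675 mod 16 = 11, 9675 mod 11 = 6, 9675 mod 5 = 0, 9675 mod 19 = 4.

x ≡ 9675 (mod 16720).


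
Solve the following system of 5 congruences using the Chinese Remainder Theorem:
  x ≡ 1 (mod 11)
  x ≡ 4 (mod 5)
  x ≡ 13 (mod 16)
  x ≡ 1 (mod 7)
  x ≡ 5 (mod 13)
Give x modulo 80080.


Product of moduli M = 11 · 5 · 16 · 7 · 13 = 80080.
Merge one congruence at a time:
  Start: x ≡ 1 (mod 11).
  Combine with x ≡ 4 (mod 5); new modulus lcm = 55.
    Write x = 1 + 11·t and substitute into x ≡ 4 (mod 5): 11·t ≡ 4 − 1 = 3 (mod 5).
    Reduce coefficients mod 5: 1·t ≡ 3 (mod 5).
    So t ≡ 3 (mod 5).
    Then x = 1 + 11·3 = 34, valid modulo lcm(11, 5) = 55: x ≡ 34 (mod 55).
  Combine with x ≡ 13 (mod 16); new modulus lcm = 880.
    Write x = 34 + 55·t and substitute into x ≡ 13 (mod 16): 55·t ≡ 13 − 34 = -21 (mod 16).
    Reduce coefficients mod 16: 7·t ≡ 11 (mod 16).
    The inverse of 7 mod 16 is 7 (since 7·7 = 49 = 3·16 + 1), so t ≡ 7·11 = 77 ≡ 13 (mod 16).
    Then x = 34 + 55·13 = 749, valid modulo lcm(55, 16) = 880: x ≡ 749 (mod 880).
  Combine with x ≡ 1 (mod 7); new modulus lcm = 6160.
    Write x = 749 + 880·t and substitute into x ≡ 1 (mod 7): 880·t ≡ 1 − 749 = -748 (mod 7).
    Reduce coefficients mod 7: 5·t ≡ 1 (mod 7).
    The inverse of 5 mod 7 is 3 (since 5·3 = 15 = 2·7 + 1), so t ≡ 3·1 = 3 ≡ 3 (mod 7).
    Then x = 749 + 880·3 = 3389, valid modulo lcm(880, 7) = 6160: x ≡ 3389 (mod 6160).
  Combine with x ≡ 5 (mod 13); new modulus lcm = 80080.
    Write x = 3389 + 6160·t and substitute into x ≡ 5 (mod 13): 6160·t ≡ 5 − 3389 = -3384 (mod 13).
    Reduce coefficients mod 13: 11·t ≡ 9 (mod 13).
    The inverse of 11 mod 13 is 6 (since 11·6 = 66 = 5·13 + 1), so t ≡ 6·9 = 54 ≡ 2 (mod 13).
    Then x = 3389 + 6160·2 = 15709, valid modulo lcm(6160, 13) = 80080: x ≡ 15709 (mod 80080).
Verify against each original: 15709 mod 11 = 1, 15709 mod 5 = 4, 15709 mod 16 = 13, 15709 mod 7 = 1, 15709 mod 13 = 5.

x ≡ 15709 (mod 80080).


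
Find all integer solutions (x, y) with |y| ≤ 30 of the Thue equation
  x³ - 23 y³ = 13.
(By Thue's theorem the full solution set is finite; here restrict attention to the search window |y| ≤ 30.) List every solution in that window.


The equation is x³ - 23y³ = 13. For fixed y, x³ = 23·y³ + 13, so a solution requires the RHS to be a perfect cube.
Strategy: iterate y from -30 to 30, compute RHS = 23·y³ + 13, and check whether it is a (positive or negative) perfect cube.
Check small values of y:
  y = 0: RHS = 13 is not a perfect cube.
  y = 1: RHS = 36 is not a perfect cube.
  y = -1: RHS = -10 is not a perfect cube.
  y = 2: RHS = 197 is not a perfect cube.
  y = -2: RHS = -171 is not a perfect cube.
  y = 3: RHS = 634 is not a perfect cube.
  y = -3: RHS = -608 is not a perfect cube.
Continuing the search up to |y| = 30 finds no solutions either.
No (x, y) in the scanned range satisfies the equation.

No integer solutions with |y| ≤ 30.


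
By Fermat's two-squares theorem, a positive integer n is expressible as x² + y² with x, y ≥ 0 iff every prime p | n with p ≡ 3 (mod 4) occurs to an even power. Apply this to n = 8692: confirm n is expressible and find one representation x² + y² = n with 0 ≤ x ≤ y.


Step 1: Factor n = 8692 = 2^2 · 41 · 53.
Step 2: Check the mod-4 condition on each prime factor: 2 = 2 (special); 41 ≡ 1 (mod 4), exponent 1; 53 ≡ 1 (mod 4), exponent 1.
All primes ≡ 3 (mod 4) appear to even exponent (or don't appear), so by the two-squares theorem n IS expressible as a sum of two squares.
Step 3: Build a representation. Group n = k² · m with k = 2 and m = 41 · 53 = 2173 (a product of primes ≡ 1 (mod 4)); a representation of m scales to one of n via (k·x)² + (k·y)² = k²(x² + y²). Each prime p ≡ 1 (mod 4) is itself a sum of two squares; find a² by testing p − a² for a perfect square:
  41: 41 − 1² = 40, 41 − 2² = 37, 41 − 3² = 32, 41 − 4² = 25 = 5² ⇒ 41 = 4² + 5².
  53: 53 − 1² = 52, 53 − 2² = 49 = 7² ⇒ 53 = 2² + 7².
  Combine using the Brahmagupta–Fibonacci identity (a² + b²)(c² + d²) = (ac − bd)² + (ad + bc)² = (ac + bd)² + (ad − bc)²:
  41 · 53 = 2173: from (4² + 5²)(2² + 7²), take (4·2 − 5·7, 4·7 + 5·2) = (8 − 35, 28 + 10) = (-27, 38); dropping signs (only squares matter) gives (27, 38); check 27² + 38² = 729 + 1444 = 2173 ✓.
  Scale by k = 2: (2·27, 2·38) = (54, 76).
Step 4: Order so x ≤ y and verify: 54² + 76² = 2916 + 5776 = 8692 = n. ✓

n = 8692 = 54² + 76² (one valid representation with x ≤ y).


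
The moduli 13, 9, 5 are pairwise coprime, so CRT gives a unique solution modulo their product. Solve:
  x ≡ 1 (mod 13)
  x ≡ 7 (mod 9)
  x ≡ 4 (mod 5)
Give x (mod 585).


Moduli 13, 9, 5 are pairwise coprime; by CRT there is a unique solution modulo M = 13 · 9 · 5 = 585.
Solve pairwise, accumulating the modulus:
  Start with x ≡ 1 (mod 13).
  Combine with x ≡ 7 (mod 9): since gcd(13, 9) = 1, we get a unique residue mod 117.
    Write x = 1 + 13·t and substitute into x ≡ 7 (mod 9): 13·t ≡ 7 − 1 = 6 (mod 9).
    Reduce coefficients mod 9: 4·t ≡ 6 (mod 9).
    The inverse of 4 mod 9 is 7 (since 4·7 = 28 = 3·9 + 1), so t ≡ 7·6 = 42 ≡ 6 (mod 9).
    Then x = 1 + 13·6 = 79, valid modulo lcm(13, 9) = 117: x ≡ 79 (mod 117).
  Combine with x ≡ 4 (mod 5): since gcd(117, 5) = 1, we get a unique residue mod 585.
    Write x = 79 + 117·t and substitute into x ≡ 4 (mod 5): 117·t ≡ 4 − 79 = -75 (mod 5).
    Reduce coefficients mod 5: 2·t ≡ 0 (mod 5).
    The inverse of 2 mod 5 is 3 (since 2·3 = 6 = 1·5 + 1), so t ≡ 3·0 = 0 ≡ 0 (mod 5).
    Then x = 79 + 117·0 = 79, valid modulo lcm(117, 5) = 585: x ≡ 79 (mod 585).
Verify: 79 mod 13 = 1 ✓, 79 mod 9 = 7 ✓, 79 mod 5 = 4 ✓.

x ≡ 79 (mod 585).


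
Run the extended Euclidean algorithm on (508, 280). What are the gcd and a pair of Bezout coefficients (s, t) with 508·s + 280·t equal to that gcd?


Euclidean algorithm on (508, 280) — divide until remainder is 0:
  508 = 1 · 280 + 228
  280 = 1 · 228 + 52
  228 = 4 · 52 + 20
  52 = 2 · 20 + 12
  20 = 1 · 12 + 8
  12 = 1 · 8 + 4
  8 = 2 · 4 + 0
gcd(508, 280) = 4.
Track Bezout coefficients alongside the remainders: start with r₀ = 508 = a·1 + b·0 (s = 1, t = 0) and r₁ = 280 = a·0 + b·1 (s = 0, t = 1); each new remainder r_{k+1} = r_{k-1} − q_k·r_k inherits s_{k+1} = s_{k-1} − q_k·s_k, t_{k+1} = t_{k-1} − q_k·t_k, so r_k = a·s_k + b·t_k at every step:
  q = 1: r = 228, s = 1 − 1·0 = 1, t = 0 − 1·1 = -1  (check: 508·1 + 280·(-1) = 228)
  q = 1: r = 52, s = 0 − 1·1 = -1, t = 1 − 1·(-1) = 2  (check: 508·(-1) + 280·2 = 52)
  q = 4: r = 20, s = 1 − 4·(-1) = 5, t = -1 − 4·2 = -9  (check: 508·5 + 280·(-9) = 20)
  q = 2: r = 12, s = -1 − 2·5 = -11, t = 2 − 2·(-9) = 20  (check: 508·(-11) + 280·20 = 12)
  q = 1: r = 8, s = 5 − 1·(-11) = 16, t = -9 − 1·20 = -29  (check: 508·16 + 280·(-29) = 8)
  q = 1: r = 4, s = -11 − 1·16 = -27, t = 20 − 1·(-29) = 49  (check: 508·(-27) + 280·49 = 4)
The row with r = 4 (the gcd) gives the Bezout coefficients s = -27, t = 49.
Result: 508 · (-27) + 280 · (49) = 4.

gcd(508, 280) = 4; s = -27, t = 49 (check: 508·(-27) + 280·49 = 4).


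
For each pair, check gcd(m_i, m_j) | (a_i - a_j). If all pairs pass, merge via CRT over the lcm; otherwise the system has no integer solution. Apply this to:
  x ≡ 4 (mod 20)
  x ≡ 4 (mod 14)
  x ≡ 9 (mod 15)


Moduli 20, 14, 15 are not pairwise coprime, so CRT works modulo lcm(m_i) when all pairwise compatibility conditions hold.
Pairwise compatibility: gcd(m_i, m_j) must divide a_i - a_j for every pair.
Merge one congruence at a time:
  Start: x ≡ 4 (mod 20).
  Combine with x ≡ 4 (mod 14): gcd(20, 14) = 2; 4 - 4 = 0, which IS divisible by 2, so compatible.
    Write x = 4 + 20·t and substitute into x ≡ 4 (mod 14): 20·t ≡ 4 − 4 = 0 (mod 14).
    Divide the congruence (and modulus) by g = 2: 10·t ≡ 0 (mod 7).
    Reduce coefficients mod 7: 3·t ≡ 0 (mod 7).
    The inverse of 3 mod 7 is 5 (since 3·5 = 15 = 2·7 + 1), so t ≡ 5·0 = 0 ≡ 0 (mod 7).
    Then x = 4 + 20·0 = 4, valid modulo lcm(20, 14) = 140: x ≡ 4 (mod 140).
  Combine with x ≡ 9 (mod 15): gcd(140, 15) = 5; 9 - 4 = 5, which IS divisible by 5, so compatible.
    Write x = 4 + 140·t and substitute into x ≡ 9 (mod 15): 140·t ≡ 9 − 4 = 5 (mod 15).
    Divide the congruence (and modulus) by g = 5: 28·t ≡ 1 (mod 3).
    Reduce coefficients mod 3: 1·t ≡ 1 (mod 3).
    So t ≡ 1 (mod 3).
    Then x = 4 + 140·1 = 144, valid modulo lcm(140, 15) = 420: x ≡ 144 (mod 420).
Verify: 144 mod 20 = 4, 144 mod 14 = 4, 144 mod 15 = 9.

x ≡ 144 (mod 420).


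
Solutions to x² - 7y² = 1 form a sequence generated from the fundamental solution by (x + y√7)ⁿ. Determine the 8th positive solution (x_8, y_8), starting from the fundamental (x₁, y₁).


Step 1: Find the fundamental solution (x₁, y₁) of x² - 7y² = 1.
  Expand √7 as a continued fraction. a₀ = ⌊√7⌋ = 2; iterate m_{k+1} = d_k·a_k − m_k, d_{k+1} = (7 − m_{k+1}²)/d_k, a_{k+1} = ⌊(a₀ + m_{k+1})/d_{k+1}⌋ (starting m₀ = 0, d₀ = 1), with convergents p_k = a_k·p_{k-1} + p_{k-2}, q_k = a_k·q_{k-1} + q_{k-2} (p₋₁ = 1, q₋₁ = 0):
  k = 0: a₀ = 2; p₀/q₀ = 2/1; p₀² − 7·q₀² = 4 − 7 = -3.
  k = 1: m = 2, d = 3, a = ⌊(2 + 2)/3⌋ = 1; p/q = (1·2 + 1)/(1·1 + 0) = 3/1; p² − 7·q² = 9 − 7 = 2.
  k = 2: m = 1, d = 2, a = ⌊(2 + 1)/2⌋ = 1; p/q = (1·3 + 2)/(1·1 + 1) = 5/2; p² − 7·q² = 25 − 28 = -3.
  k = 3: m = 1, d = 3, a = ⌊(2 + 1)/3⌋ = 1; p/q = (1·5 + 3)/(1·2 + 1) = 8/3; p² − 7·q² = 64 − 63 = 1.
  The first convergent with p² − 7·q² = 1 gives the fundamental solution (x₁, y₁) = (8, 3).
Step 2: Apply the recurrence (x_{n+1}, y_{n+1}) = (x₁x_n + 7y₁y_n, x₁y_n + y₁x_n) repeatedly.
  From (x_1, y_1) = (8, 3): x_2 = 8·8 + 7·3·3 = 127; y_2 = 8·3 + 3·8 = 48.
  From (x_2, y_2) = (127, 48): x_3 = 8·127 + 7·3·48 = 2024; y_3 = 8·48 + 3·127 = 765.
  From (x_3, y_3) = (2024, 765): x_4 = 8·2024 + 7·3·765 = 32257; y_4 = 8·765 + 3·2024 = 12192.
  From (x_4, y_4) = (32257, 12192): x_5 = 8·32257 + 7·3·12192 = 514088; y_5 = 8·12192 + 3·32257 = 194307.
  From (x_5, y_5) = (514088, 194307): x_6 = 8·514088 + 7·3·194307 = 8193151; y_6 = 8·194307 + 3·514088 = 3096720.
  From (x_6, y_6) = (8193151, 3096720): x_7 = 8·8193151 + 7·3·3096720 = 130576328; y_7 = 8·3096720 + 3·8193151 = 49353213.
  From (x_7, y_7) = (130576328, 49353213): x_8 = 8·130576328 + 7·3·49353213 = 2081028097; y_8 = 8·49353213 + 3·130576328 = 786554688.
Step 3: Verify x_8² - 7·y_8² = 4330677940503441409 - 4330677940503441408 = 1 (should be 1). ✓

(x_1, y_1) = (8, 3); (x_8, y_8) = (2081028097, 786554688).


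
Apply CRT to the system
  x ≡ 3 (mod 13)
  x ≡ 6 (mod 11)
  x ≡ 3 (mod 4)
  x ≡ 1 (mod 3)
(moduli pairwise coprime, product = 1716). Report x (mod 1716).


Product of moduli M = 13 · 11 · 4 · 3 = 1716.
Merge one congruence at a time:
  Start: x ≡ 3 (mod 13).
  Combine with x ≡ 6 (mod 11); new modulus lcm = 143.
    Write x = 3 + 13·t and substitute into x ≡ 6 (mod 11): 13·t ≡ 6 − 3 = 3 (mod 11).
    Reduce coefficients mod 11: 2·t ≡ 3 (mod 11).
    The inverse of 2 mod 11 is 6 (since 2·6 = 12 = 1·11 + 1), so t ≡ 6·3 = 18 ≡ 7 (mod 11).
    Then x = 3 + 13·7 = 94, valid modulo lcm(13, 11) = 143: x ≡ 94 (mod 143).
  Combine with x ≡ 3 (mod 4); new modulus lcm = 572.
    Write x = 94 + 143·t and substitute into x ≡ 3 (mod 4): 143·t ≡ 3 − 94 = -91 (mod 4).
    Reduce coefficients mod 4: 3·t ≡ 1 (mod 4).
    The inverse of 3 mod 4 is 3 (since 3·3 = 9 = 2·4 + 1), so t ≡ 3·1 = 3 ≡ 3 (mod 4).
    Then x = 94 + 143·3 = 523, valid modulo lcm(143, 4) = 572: x ≡ 523 (mod 572).
  Combine with x ≡ 1 (mod 3); new modulus lcm = 1716.
    Write x = 523 + 572·t and substitute into x ≡ 1 (mod 3): 572·t ≡ 1 − 523 = -522 (mod 3).
    Reduce coefficients mod 3: 2·t ≡ 0 (mod 3).
    The inverse of 2 mod 3 is 2 (since 2·2 = 4 = 1·3 + 1), so t ≡ 2·0 = 0 ≡ 0 (mod 3).
    Then x = 523 + 572·0 = 523, valid modulo lcm(572, 3) = 1716: x ≡ 523 (mod 1716).
Verify against each original: 523 mod 13 = 3, 523 mod 11 = 6, 523 mod 4 = 3, 523 mod 3 = 1.

x ≡ 523 (mod 1716).


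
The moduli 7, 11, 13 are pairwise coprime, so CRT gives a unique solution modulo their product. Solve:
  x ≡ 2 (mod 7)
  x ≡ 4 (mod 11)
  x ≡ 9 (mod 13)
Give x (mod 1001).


Moduli 7, 11, 13 are pairwise coprime; by CRT there is a unique solution modulo M = 7 · 11 · 13 = 1001.
Solve pairwise, accumulating the modulus:
  Start with x ≡ 2 (mod 7).
  Combine with x ≡ 4 (mod 11): since gcd(7, 11) = 1, we get a unique residue mod 77.
    Write x = 2 + 7·t and substitute into x ≡ 4 (mod 11): 7·t ≡ 4 − 2 = 2 (mod 11).
    The inverse of 7 mod 11 is 8 (since 7·8 = 56 = 5·11 + 1), so t ≡ 8·2 = 16 ≡ 5 (mod 11).
    Then x = 2 + 7·5 = 37, valid modulo lcm(7, 11) = 77: x ≡ 37 (mod 77).
  Combine with x ≡ 9 (mod 13): since gcd(77, 13) = 1, we get a unique residue mod 1001.
    Write x = 37 + 77·t and substitute into x ≡ 9 (mod 13): 77·t ≡ 9 − 37 = -28 (mod 13).
    Reduce coefficients mod 13: 12·t ≡ 11 (mod 13).
    The inverse of 12 mod 13 is 12 (since 12·12 = 144 = 11·13 + 1), so t ≡ 12·11 = 132 ≡ 2 (mod 13).
    Then x = 37 + 77·2 = 191, valid modulo lcm(77, 13) = 1001: x ≡ 191 (mod 1001).
Verify: 191 mod 7 = 2 ✓, 191 mod 11 = 4 ✓, 191 mod 13 = 9 ✓.

x ≡ 191 (mod 1001).


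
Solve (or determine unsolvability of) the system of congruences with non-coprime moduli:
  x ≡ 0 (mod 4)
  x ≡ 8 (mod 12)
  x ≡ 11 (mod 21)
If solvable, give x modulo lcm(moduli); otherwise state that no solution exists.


Moduli 4, 12, 21 are not pairwise coprime, so CRT works modulo lcm(m_i) when all pairwise compatibility conditions hold.
Pairwise compatibility: gcd(m_i, m_j) must divide a_i - a_j for every pair.
Merge one congruence at a time:
  Start: x ≡ 0 (mod 4).
  Combine with x ≡ 8 (mod 12): gcd(4, 12) = 4; 8 - 0 = 8, which IS divisible by 4, so compatible.
    Write x = 0 + 4·t and substitute into x ≡ 8 (mod 12): 4·t ≡ 8 − 0 = 8 (mod 12).
    Divide the congruence (and modulus) by g = 4: 1·t ≡ 2 (mod 3).
    So t ≡ 2 (mod 3).
    Then x = 0 + 4·2 = 8, valid modulo lcm(4, 12) = 12: x ≡ 8 (mod 12).
  Combine with x ≡ 11 (mod 21): gcd(12, 21) = 3; 11 - 8 = 3, which IS divisible by 3, so compatible.
    Write x = 8 + 12·t and substitute into x ≡ 11 (mod 21): 12·t ≡ 11 − 8 = 3 (mod 21).
    Divide the congruence (and modulus) by g = 3: 4·t ≡ 1 (mod 7).
    The inverse of 4 mod 7 is 2 (since 4·2 = 8 = 1·7 + 1), so t ≡ 2·1 = 2 ≡ 2 (mod 7).
    Then x = 8 + 12·2 = 32, valid modulo lcm(12, 21) = 84: x ≡ 32 (mod 84).
Verify: 32 mod 4 = 0, 32 mod 12 = 8, 32 mod 21 = 11.

x ≡ 32 (mod 84).


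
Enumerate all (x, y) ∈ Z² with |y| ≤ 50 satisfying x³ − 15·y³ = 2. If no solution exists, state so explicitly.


The equation is x³ - 15y³ = 2. For fixed y, x³ = 15·y³ + 2, so a solution requires the RHS to be a perfect cube.
Strategy: iterate y from -50 to 50, compute RHS = 15·y³ + 2, and check whether it is a (positive or negative) perfect cube.
Check small values of y:
  y = 0: RHS = 2 is not a perfect cube.
  y = 1: RHS = 17 is not a perfect cube.
  y = -1: RHS = -13 is not a perfect cube.
  y = 2: RHS = 122 is not a perfect cube.
  y = -2: RHS = -118 is not a perfect cube.
  y = 3: RHS = 407 is not a perfect cube.
  y = -3: RHS = -403 is not a perfect cube.
Continuing the search up to |y| = 50 finds no solutions either.
No (x, y) in the scanned range satisfies the equation.

No integer solutions with |y| ≤ 50.


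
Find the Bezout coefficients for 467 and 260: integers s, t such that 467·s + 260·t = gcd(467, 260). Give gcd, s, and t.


Euclidean algorithm on (467, 260) — divide until remainder is 0:
  467 = 1 · 260 + 207
  260 = 1 · 207 + 53
  207 = 3 · 53 + 48
  53 = 1 · 48 + 5
  48 = 9 · 5 + 3
  5 = 1 · 3 + 2
  3 = 1 · 2 + 1
  2 = 2 · 1 + 0
gcd(467, 260) = 1.
Track Bezout coefficients alongside the remainders: start with r₀ = 467 = a·1 + b·0 (s = 1, t = 0) and r₁ = 260 = a·0 + b·1 (s = 0, t = 1); each new remainder r_{k+1} = r_{k-1} − q_k·r_k inherits s_{k+1} = s_{k-1} − q_k·s_k, t_{k+1} = t_{k-1} − q_k·t_k, so r_k = a·s_k + b·t_k at every step:
  q = 1: r = 207, s = 1 − 1·0 = 1, t = 0 − 1·1 = -1  (check: 467·1 + 260·(-1) = 207)
  q = 1: r = 53, s = 0 − 1·1 = -1, t = 1 − 1·(-1) = 2  (check: 467·(-1) + 260·2 = 53)
  q = 3: r = 48, s = 1 − 3·(-1) = 4, t = -1 − 3·2 = -7  (check: 467·4 + 260·(-7) = 48)
  q = 1: r = 5, s = -1 − 1·4 = -5, t = 2 − 1·(-7) = 9  (check: 467·(-5) + 260·9 = 5)
  q = 9: r = 3, s = 4 − 9·(-5) = 49, t = -7 − 9·9 = -88  (check: 467·49 + 260·(-88) = 3)
  q = 1: r = 2, s = -5 − 1·49 = -54, t = 9 − 1·(-88) = 97  (check: 467·(-54) + 260·97 = 2)
  q = 1: r = 1, s = 49 − 1·(-54) = 103, t = -88 − 1·97 = -185  (check: 467·103 + 260·(-185) = 1)
The row with r = 1 (the gcd) gives the Bezout coefficients s = 103, t = -185.
Result: 467 · (103) + 260 · (-185) = 1.

gcd(467, 260) = 1; s = 103, t = -185 (check: 467·103 + 260·(-185) = 1).


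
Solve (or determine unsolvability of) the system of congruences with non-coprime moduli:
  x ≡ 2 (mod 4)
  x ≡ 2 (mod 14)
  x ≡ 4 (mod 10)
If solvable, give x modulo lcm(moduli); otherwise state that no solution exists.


Moduli 4, 14, 10 are not pairwise coprime, so CRT works modulo lcm(m_i) when all pairwise compatibility conditions hold.
Pairwise compatibility: gcd(m_i, m_j) must divide a_i - a_j for every pair.
Merge one congruence at a time:
  Start: x ≡ 2 (mod 4).
  Combine with x ≡ 2 (mod 14): gcd(4, 14) = 2; 2 - 2 = 0, which IS divisible by 2, so compatible.
    Write x = 2 + 4·t and substitute into x ≡ 2 (mod 14): 4·t ≡ 2 − 2 = 0 (mod 14).
    Divide the congruence (and modulus) by g = 2: 2·t ≡ 0 (mod 7).
    The inverse of 2 mod 7 is 4 (since 2·4 = 8 = 1·7 + 1), so t ≡ 4·0 = 0 ≡ 0 (mod 7).
    Then x = 2 + 4·0 = 2, valid modulo lcm(4, 14) = 28: x ≡ 2 (mod 28).
  Combine with x ≡ 4 (mod 10): gcd(28, 10) = 2; 4 - 2 = 2, which IS divisible by 2, so compatible.
    Write x = 2 + 28·t and substitute into x ≡ 4 (mod 10): 28·t ≡ 4 − 2 = 2 (mod 10).
    Divide the congruence (and modulus) by g = 2: 14·t ≡ 1 (mod 5).
    Reduce coefficients mod 5: 4·t ≡ 1 (mod 5).
    The inverse of 4 mod 5 is 4 (since 4·4 = 16 = 3·5 + 1), so t ≡ 4·1 = 4 ≡ 4 (mod 5).
    Then x = 2 + 28·4 = 114, valid modulo lcm(28, 10) = 140: x ≡ 114 (mod 140).
Verify: 114 mod 4 = 2, 114 mod 14 = 2, 114 mod 10 = 4.

x ≡ 114 (mod 140).


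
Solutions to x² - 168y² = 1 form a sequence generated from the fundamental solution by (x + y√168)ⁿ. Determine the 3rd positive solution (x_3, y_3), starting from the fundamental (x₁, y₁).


Step 1: Find the fundamental solution (x₁, y₁) of x² - 168y² = 1.
  Expand √168 as a continued fraction. a₀ = ⌊√168⌋ = 12; iterate m_{k+1} = d_k·a_k − m_k, d_{k+1} = (168 − m_{k+1}²)/d_k, a_{k+1} = ⌊(a₀ + m_{k+1})/d_{k+1}⌋ (starting m₀ = 0, d₀ = 1), with convergents p_k = a_k·p_{k-1} + p_{k-2}, q_k = a_k·q_{k-1} + q_{k-2} (p₋₁ = 1, q₋₁ = 0):
  k = 0: a₀ = 12; p₀/q₀ = 12/1; p₀² − 168·q₀² = 144 − 168 = -24.
  k = 1: m = 12, d = 24, a = ⌊(12 + 12)/24⌋ = 1; p/q = (1·12 + 1)/(1·1 + 0) = 13/1; p² − 168·q² = 169 − 168 = 1.
  The first convergent with p² − 168·q² = 1 gives the fundamental solution (x₁, y₁) = (13, 1).
Step 2: Apply the recurrence (x_{n+1}, y_{n+1}) = (x₁x_n + 168y₁y_n, x₁y_n + y₁x_n) repeatedly.
  From (x_1, y_1) = (13, 1): x_2 = 13·13 + 168·1·1 = 337; y_2 = 13·1 + 1·13 = 26.
  From (x_2, y_2) = (337, 26): x_3 = 13·337 + 168·1·26 = 8749; y_3 = 13·26 + 1·337 = 675.
Step 3: Verify x_3² - 168·y_3² = 76545001 - 76545000 = 1 (should be 1). ✓

(x_1, y_1) = (13, 1); (x_3, y_3) = (8749, 675).


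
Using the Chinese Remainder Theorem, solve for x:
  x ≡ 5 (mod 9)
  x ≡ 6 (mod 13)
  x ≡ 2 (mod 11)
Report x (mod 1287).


Moduli 9, 13, 11 are pairwise coprime; by CRT there is a unique solution modulo M = 9 · 13 · 11 = 1287.
Solve pairwise, accumulating the modulus:
  Start with x ≡ 5 (mod 9).
  Combine with x ≡ 6 (mod 13): since gcd(9, 13) = 1, we get a unique residue mod 117.
    Write x = 5 + 9·t and substitute into x ≡ 6 (mod 13): 9·t ≡ 6 − 5 = 1 (mod 13).
    The inverse of 9 mod 13 is 3 (since 9·3 = 27 = 2·13 + 1), so t ≡ 3·1 = 3 ≡ 3 (mod 13).
    Then x = 5 + 9·3 = 32, valid modulo lcm(9, 13) = 117: x ≡ 32 (mod 117).
  Combine with x ≡ 2 (mod 11): since gcd(117, 11) = 1, we get a unique residue mod 1287.
    Write x = 32 + 117·t and substitute into x ≡ 2 (mod 11): 117·t ≡ 2 − 32 = -30 (mod 11).
    Reduce coefficients mod 11: 7·t ≡ 3 (mod 11).
    The inverse of 7 mod 11 is 8 (since 7·8 = 56 = 5·11 + 1), so t ≡ 8·3 = 24 ≡ 2 (mod 11).
    Then x = 32 + 117·2 = 266, valid modulo lcm(117, 11) = 1287: x ≡ 266 (mod 1287).
Verify: 266 mod 9 = 5 ✓, 266 mod 13 = 6 ✓, 266 mod 11 = 2 ✓.

x ≡ 266 (mod 1287).


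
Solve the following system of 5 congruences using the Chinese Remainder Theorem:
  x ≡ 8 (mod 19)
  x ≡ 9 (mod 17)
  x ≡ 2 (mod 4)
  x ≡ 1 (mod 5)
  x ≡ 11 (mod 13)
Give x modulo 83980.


Product of moduli M = 19 · 17 · 4 · 5 · 13 = 83980.
Merge one congruence at a time:
  Start: x ≡ 8 (mod 19).
  Combine with x ≡ 9 (mod 17); new modulus lcm = 323.
    Write x = 8 + 19·t and substitute into x ≡ 9 (mod 17): 19·t ≡ 9 − 8 = 1 (mod 17).
    Reduce coefficients mod 17: 2·t ≡ 1 (mod 17).
    The inverse of 2 mod 17 is 9 (since 2·9 = 18 = 1·17 + 1), so t ≡ 9·1 = 9 ≡ 9 (mod 17).
    Then x = 8 + 19·9 = 179, valid modulo lcm(19, 17) = 323: x ≡ 179 (mod 323).
  Combine with x ≡ 2 (mod 4); new modulus lcm = 1292.
    Write x = 179 + 323·t and substitute into x ≡ 2 (mod 4): 323·t ≡ 2 − 179 = -177 (mod 4).
    Reduce coefficients mod 4: 3·t ≡ 3 (mod 4).
    The inverse of 3 mod 4 is 3 (since 3·3 = 9 = 2·4 + 1), so t ≡ 3·3 = 9 ≡ 1 (mod 4).
    Then x = 179 + 323·1 = 502, valid modulo lcm(323, 4) = 1292: x ≡ 502 (mod 1292).
  Combine with x ≡ 1 (mod 5); new modulus lcm = 6460.
    Write x = 502 + 1292·t and substitute into x ≡ 1 (mod 5): 1292·t ≡ 1 − 502 = -501 (mod 5).
    Reduce coefficients mod 5: 2·t ≡ 4 (mod 5).
    The inverse of 2 mod 5 is 3 (since 2·3 = 6 = 1·5 + 1), so t ≡ 3·4 = 12 ≡ 2 (mod 5).
    Then x = 502 + 1292·2 = 3086, valid modulo lcm(1292, 5) = 6460: x ≡ 3086 (mod 6460).
  Combine with x ≡ 11 (mod 13); new modulus lcm = 83980.
    Write x = 3086 + 6460·t and substitute into x ≡ 11 (mod 13): 6460·t ≡ 11 − 3086 = -3075 (mod 13).
    Reduce coefficients mod 13: 12·t ≡ 6 (mod 13).
    The inverse of 12 mod 13 is 12 (since 12·12 = 144 = 11·13 + 1), so t ≡ 12·6 = 72 ≡ 7 (mod 13).
    Then x = 3086 + 6460·7 = 48306, valid modulo lcm(6460, 13) = 83980: x ≡ 48306 (mod 83980).
Verify against each original: 48306 mod 19 = 8, 48306 mod 17 = 9, 48306 mod 4 = 2, 48306 mod 5 = 1, 48306 mod 13 = 11.

x ≡ 48306 (mod 83980).
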